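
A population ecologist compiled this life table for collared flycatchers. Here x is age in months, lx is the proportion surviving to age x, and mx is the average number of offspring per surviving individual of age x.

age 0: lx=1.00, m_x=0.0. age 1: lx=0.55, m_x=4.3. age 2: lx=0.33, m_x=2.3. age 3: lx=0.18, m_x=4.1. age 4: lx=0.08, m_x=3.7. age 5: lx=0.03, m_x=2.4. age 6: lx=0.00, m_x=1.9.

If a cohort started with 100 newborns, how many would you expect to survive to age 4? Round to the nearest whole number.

8

Expected survivors = N0 · l_4 = 100 × 0.08 = 8 → 8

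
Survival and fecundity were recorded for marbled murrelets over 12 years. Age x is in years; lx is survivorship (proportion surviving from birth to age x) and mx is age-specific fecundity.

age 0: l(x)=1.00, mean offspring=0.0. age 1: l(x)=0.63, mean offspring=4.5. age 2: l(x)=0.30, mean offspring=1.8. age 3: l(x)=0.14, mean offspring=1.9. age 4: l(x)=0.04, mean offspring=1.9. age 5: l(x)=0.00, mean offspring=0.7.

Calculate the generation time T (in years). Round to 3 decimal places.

1.350

lx·mx: 0, 2.835, 0.54, 0.266, 0.076, 0 → R0 = 3.717
x·lx·mx: 0, 2.835, 1.08, 0.798, 0.304, 0 → Σ = 5.017
T = 5.017 / 3.717 = 1.349744… → 1.350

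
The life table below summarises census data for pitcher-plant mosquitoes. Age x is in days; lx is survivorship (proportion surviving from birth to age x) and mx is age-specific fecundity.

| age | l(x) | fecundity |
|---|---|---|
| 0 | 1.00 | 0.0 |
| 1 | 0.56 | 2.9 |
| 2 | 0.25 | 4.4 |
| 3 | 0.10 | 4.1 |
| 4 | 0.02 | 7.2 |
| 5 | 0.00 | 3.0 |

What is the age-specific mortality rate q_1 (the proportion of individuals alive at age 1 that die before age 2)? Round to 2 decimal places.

0.55

q_1 = (l_1 − l_2) / l_1 = (0.56 − 0.25) / 0.56
     = 0.31 / 0.56 = 0.553571… → 0.55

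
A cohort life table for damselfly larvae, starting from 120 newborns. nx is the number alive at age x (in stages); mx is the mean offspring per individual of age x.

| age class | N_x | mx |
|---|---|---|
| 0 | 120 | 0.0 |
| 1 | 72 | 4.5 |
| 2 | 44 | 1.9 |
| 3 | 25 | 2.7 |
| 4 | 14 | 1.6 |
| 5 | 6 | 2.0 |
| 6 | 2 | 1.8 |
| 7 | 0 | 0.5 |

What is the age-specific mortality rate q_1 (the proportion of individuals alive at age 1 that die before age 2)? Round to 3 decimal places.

0.389

lx = nx/n0 = nx/120: 1, 0.6, 0.36667…, 0.20833…, 0.11667…, 0.05, 0.01667…, 0
q_1 = (l_1 − l_2) / l_1 = (0.6 − 0.366667…) / 0.6
     = 0.233333… / 0.6 = 0.388889… → 0.389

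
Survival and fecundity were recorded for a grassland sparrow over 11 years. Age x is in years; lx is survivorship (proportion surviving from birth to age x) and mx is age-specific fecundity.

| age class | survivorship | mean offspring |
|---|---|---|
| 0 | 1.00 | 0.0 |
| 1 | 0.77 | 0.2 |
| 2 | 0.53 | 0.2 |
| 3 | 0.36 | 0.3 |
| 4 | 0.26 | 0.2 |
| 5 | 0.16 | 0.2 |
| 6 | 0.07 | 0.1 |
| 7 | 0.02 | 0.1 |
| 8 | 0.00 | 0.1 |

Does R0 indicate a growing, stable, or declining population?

declining

R0 = Σ lx·mx = 0 + 0.154 + 0.106 + 0.108 + 0.052 + 0.032 + 0.007 + 0.002 + 0 = 0.461
R0 < 1, so the population is declining.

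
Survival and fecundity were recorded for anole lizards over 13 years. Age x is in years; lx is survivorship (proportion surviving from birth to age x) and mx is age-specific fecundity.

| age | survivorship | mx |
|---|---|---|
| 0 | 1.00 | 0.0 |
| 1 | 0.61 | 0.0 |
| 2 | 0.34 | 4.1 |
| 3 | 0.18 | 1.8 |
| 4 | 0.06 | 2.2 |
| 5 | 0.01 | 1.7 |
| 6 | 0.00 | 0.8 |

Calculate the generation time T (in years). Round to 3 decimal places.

2.342

lx·mx: 0, 0, 1.394, 0.324, 0.132, 0.017, 0 → R0 = 1.867
x·lx·mx: 0, 0, 2.788, 0.972, 0.528, 0.085, 0 → Σ = 4.373
T = 4.373 / 1.867 = 2.34226… → 2.342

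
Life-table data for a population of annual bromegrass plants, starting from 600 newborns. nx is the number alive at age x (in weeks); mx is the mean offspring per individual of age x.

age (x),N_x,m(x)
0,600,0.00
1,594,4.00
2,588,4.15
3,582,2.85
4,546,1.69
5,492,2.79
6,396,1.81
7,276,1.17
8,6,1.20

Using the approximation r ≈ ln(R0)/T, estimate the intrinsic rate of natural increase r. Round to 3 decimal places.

lx = nx/n0 = nx/600: 1, 0.99, 0.98, 0.97, 0.91, 0.82, 0.66, 0.46, 0.01
R0 = Σ lx·mx = 0 + 3.96 + 4.067 + 2.7645 + 1.5379 + 2.2878 + 1.1946 + 0.5382 + 0.012 = 16.362
Σ x·lx·mx = 49.0091; T = 49.0091/16.362 = 2.9953…
r ≈ ln(R0)/T = ln(16.362)/2.9953… = 0.93312… → 0.933

0.933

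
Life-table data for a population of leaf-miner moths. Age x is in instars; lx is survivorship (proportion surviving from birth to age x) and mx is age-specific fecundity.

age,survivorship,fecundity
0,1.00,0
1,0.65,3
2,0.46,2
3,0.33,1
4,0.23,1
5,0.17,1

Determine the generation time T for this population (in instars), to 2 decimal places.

lx·mx: 0, 1.95, 0.92, 0.33, 0.23, 0.17 → R0 = 3.6
x·lx·mx: 0, 1.95, 1.84, 0.99, 0.92, 0.85 → Σ = 6.55
T = 6.55 / 3.6 = 1.819444… → 1.82

1.82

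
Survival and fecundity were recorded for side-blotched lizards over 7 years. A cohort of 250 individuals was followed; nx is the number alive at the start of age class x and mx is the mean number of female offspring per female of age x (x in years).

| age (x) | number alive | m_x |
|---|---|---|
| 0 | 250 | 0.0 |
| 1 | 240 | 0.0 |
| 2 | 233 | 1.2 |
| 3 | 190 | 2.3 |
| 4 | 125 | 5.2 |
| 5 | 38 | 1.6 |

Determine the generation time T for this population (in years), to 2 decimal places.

lx = nx/n0 = nx/250: 1, 0.96, 0.932, 0.76, 0.5, 0.152
lx·mx: 0, 0, 1.1184, 1.748, 2.6, 0.2432 → R0 = 5.7096
x·lx·mx: 0, 0, 2.2368, 5.244, 10.4, 1.216 → Σ = 19.0968
T = 19.0968 / 5.7096 = 3.344683… → 3.34

3.34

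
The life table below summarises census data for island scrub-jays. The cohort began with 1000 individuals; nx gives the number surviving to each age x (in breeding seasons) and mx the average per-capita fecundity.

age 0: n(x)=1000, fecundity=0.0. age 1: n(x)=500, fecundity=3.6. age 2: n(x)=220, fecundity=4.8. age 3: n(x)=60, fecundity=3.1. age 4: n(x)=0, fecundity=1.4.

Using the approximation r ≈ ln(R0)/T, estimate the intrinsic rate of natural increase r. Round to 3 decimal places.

0.757

lx = nx/n0 = nx/1000: 1, 0.5, 0.22, 0.06, 0
R0 = Σ lx·mx = 0 + 1.8 + 1.056 + 0.186 + 0 = 3.042
Σ x·lx·mx = 4.47; T = 4.47/3.042 = 1.46943…
r ≈ ln(R0)/T = ln(3.042)/1.46943… = 0.75711… → 0.757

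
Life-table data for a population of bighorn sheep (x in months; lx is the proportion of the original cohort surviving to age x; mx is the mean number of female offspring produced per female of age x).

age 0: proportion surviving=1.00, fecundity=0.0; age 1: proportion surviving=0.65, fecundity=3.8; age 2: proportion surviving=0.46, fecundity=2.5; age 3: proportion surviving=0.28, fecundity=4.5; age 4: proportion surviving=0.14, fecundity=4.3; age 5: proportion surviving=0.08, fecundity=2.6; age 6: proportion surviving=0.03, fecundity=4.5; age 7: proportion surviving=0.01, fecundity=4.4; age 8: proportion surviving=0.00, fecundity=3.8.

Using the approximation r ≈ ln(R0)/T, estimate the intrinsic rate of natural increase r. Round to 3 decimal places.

0.792

R0 = Σ lx·mx = 0 + 2.47 + 1.15 + 1.26 + 0.602 + 0.208 + 0.135 + 0.044 + 0 = 5.869
Σ x·lx·mx = 13.116; T = 13.116/5.869 = 2.23479…
r ≈ ln(R0)/T = ln(5.869)/2.23479… = 0.79188… → 0.792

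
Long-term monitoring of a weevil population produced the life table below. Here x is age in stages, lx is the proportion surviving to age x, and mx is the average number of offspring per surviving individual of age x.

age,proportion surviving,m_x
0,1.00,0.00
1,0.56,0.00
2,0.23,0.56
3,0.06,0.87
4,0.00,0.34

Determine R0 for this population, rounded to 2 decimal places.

0.18

lx·mx by age: 0, 0, 0.1288, 0.0522, 0
R0 = Σ lx·mx = 0.181 → 0.18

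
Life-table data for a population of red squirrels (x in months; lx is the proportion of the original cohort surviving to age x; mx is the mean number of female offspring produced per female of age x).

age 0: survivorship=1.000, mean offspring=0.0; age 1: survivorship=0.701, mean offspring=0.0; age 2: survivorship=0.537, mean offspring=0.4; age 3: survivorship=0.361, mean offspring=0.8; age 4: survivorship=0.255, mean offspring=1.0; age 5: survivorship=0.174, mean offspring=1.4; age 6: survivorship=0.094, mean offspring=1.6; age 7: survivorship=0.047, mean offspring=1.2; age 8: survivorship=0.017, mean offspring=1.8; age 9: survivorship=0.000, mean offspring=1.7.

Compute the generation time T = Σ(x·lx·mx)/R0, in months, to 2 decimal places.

4.09

lx·mx: 0, 0, 0.2148, 0.2888, 0.255, 0.2436, 0.1504, 0.0564, 0.0306, 0 → R0 = 1.2396
x·lx·mx: 0, 0, 0.4296, 0.8664, 1.02, 1.218, 0.9024, 0.3948, 0.2448, 0 → Σ = 5.076
T = 5.076 / 1.2396 = 4.094869… → 4.09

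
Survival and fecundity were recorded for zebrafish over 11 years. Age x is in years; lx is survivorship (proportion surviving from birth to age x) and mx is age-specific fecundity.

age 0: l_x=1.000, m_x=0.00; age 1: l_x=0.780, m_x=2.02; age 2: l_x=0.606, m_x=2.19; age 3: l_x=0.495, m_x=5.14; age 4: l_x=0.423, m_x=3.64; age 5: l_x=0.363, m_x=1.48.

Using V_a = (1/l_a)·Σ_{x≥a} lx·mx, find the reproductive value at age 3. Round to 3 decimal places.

lx·mx for x ≥ 3: 2.5443, 1.53972, 0.53724 → sum = 4.62126
V_3 = 4.62126 / l_3 = 4.62126 / 0.495 = 9.335879… → 9.336

9.336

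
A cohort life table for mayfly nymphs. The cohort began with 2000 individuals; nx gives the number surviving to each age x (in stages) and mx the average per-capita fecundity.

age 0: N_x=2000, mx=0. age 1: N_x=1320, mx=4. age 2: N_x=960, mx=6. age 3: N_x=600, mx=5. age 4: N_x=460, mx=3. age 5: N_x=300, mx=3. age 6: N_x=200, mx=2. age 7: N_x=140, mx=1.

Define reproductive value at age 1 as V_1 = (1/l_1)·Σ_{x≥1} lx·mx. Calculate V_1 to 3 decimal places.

12.773

lx = nx/n0 = nx/2000: 1, 0.66, 0.48, 0.3, 0.23, 0.15, 0.1, 0.07
lx·mx for x ≥ 1: 2.64, 2.88, 1.5, 0.69, 0.45, 0.2, 0.07 → sum = 8.43
V_1 = 8.43 / l_1 = 8.43 / 0.66 = 12.772727… → 12.773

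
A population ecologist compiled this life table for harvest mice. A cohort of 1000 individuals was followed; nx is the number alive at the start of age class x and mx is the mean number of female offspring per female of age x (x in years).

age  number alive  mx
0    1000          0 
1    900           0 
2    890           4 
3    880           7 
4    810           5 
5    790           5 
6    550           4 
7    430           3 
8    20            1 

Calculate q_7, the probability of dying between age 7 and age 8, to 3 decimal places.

lx = nx/n0 = nx/1000: 1, 0.9, 0.89, 0.88, 0.81, 0.79, 0.55, 0.43, 0.02
q_7 = (l_7 − l_8) / l_7 = (0.43 − 0.02) / 0.43
     = 0.41 / 0.43 = 0.953488… → 0.953

0.953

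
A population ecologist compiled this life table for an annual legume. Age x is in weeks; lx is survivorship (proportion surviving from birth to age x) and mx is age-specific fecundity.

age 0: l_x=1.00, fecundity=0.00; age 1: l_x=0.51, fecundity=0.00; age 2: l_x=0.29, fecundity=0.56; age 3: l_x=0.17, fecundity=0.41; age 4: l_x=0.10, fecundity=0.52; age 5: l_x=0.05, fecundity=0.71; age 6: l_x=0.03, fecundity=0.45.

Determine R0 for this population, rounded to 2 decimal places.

0.33

lx·mx by age: 0, 0, 0.1624, 0.0697, 0.052, 0.0355, 0.0135
R0 = Σ lx·mx = 0.3331 → 0.33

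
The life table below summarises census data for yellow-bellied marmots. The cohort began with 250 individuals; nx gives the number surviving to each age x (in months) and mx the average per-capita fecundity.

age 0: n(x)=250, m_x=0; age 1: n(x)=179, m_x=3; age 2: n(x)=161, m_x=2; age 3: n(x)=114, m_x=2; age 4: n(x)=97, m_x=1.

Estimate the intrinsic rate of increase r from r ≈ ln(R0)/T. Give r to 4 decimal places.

lx = nx/n0 = nx/250: 1, 0.716, 0.644, 0.456, 0.388
R0 = Σ lx·mx = 0 + 2.148 + 1.288 + 0.912 + 0.388 = 4.736
Σ x·lx·mx = 9.012; T = 9.012/4.736 = 1.90287…
r ≈ ln(R0)/T = ln(4.736)/1.90287… = 0.817287… → 0.8173

0.8173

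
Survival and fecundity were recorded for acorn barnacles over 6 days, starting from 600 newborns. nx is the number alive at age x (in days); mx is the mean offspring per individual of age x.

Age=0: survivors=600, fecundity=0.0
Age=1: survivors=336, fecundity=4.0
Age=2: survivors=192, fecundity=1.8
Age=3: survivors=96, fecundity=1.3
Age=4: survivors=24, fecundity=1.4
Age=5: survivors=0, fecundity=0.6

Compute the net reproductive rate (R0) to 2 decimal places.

3.08

lx = nx/n0 = nx/600: 1, 0.56, 0.32, 0.16, 0.04, 0
lx·mx by age: 0, 2.24, 0.576, 0.208, 0.056, 0
R0 = Σ lx·mx = 3.08 → 3.08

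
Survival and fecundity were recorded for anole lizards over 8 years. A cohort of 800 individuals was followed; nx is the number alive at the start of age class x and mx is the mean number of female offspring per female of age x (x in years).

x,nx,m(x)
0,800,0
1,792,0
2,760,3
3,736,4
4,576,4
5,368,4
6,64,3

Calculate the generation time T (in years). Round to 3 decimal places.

3.386

lx = nx/n0 = nx/800: 1, 0.99, 0.95, 0.92, 0.72, 0.46, 0.08
lx·mx: 0, 0, 2.85, 3.68, 2.88, 1.84, 0.24 → R0 = 11.49
x·lx·mx: 0, 0, 5.7, 11.04, 11.52, 9.2, 1.44 → Σ = 38.9
T = 38.9 / 11.49 = 3.385553… → 3.386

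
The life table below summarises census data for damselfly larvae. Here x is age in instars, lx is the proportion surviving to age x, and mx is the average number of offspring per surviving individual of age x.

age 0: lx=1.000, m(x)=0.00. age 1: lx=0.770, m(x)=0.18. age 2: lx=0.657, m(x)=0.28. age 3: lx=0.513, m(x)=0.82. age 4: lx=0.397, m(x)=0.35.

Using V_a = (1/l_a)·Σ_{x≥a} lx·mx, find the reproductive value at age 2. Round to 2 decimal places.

lx·mx for x ≥ 2: 0.18396, 0.42066, 0.13895 → sum = 0.74357
V_2 = 0.74357 / l_2 = 0.74357 / 0.657 = 1.131766… → 1.13

1.13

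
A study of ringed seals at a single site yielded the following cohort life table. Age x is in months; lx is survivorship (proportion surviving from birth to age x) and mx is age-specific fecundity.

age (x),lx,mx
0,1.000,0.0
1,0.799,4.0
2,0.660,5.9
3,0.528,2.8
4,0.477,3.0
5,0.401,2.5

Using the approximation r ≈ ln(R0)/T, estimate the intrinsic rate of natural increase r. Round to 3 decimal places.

1.009

R0 = Σ lx·mx = 0 + 3.196 + 3.894 + 1.4784 + 1.431 + 1.0025 = 11.0019
Σ x·lx·mx = 26.1557; T = 26.1557/11.0019 = 2.37738…
r ≈ ln(R0)/T = ln(11.0019)/2.37738… = 1.0087… → 1.009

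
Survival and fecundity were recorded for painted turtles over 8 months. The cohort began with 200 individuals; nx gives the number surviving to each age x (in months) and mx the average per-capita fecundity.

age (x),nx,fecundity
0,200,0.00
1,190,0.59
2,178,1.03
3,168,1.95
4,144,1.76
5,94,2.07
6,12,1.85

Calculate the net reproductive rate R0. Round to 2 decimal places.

5.47

lx = nx/n0 = nx/200: 1, 0.95, 0.89, 0.84, 0.72, 0.47, 0.06
lx·mx by age: 0, 0.5605, 0.9167, 1.638, 1.2672, 0.9729, 0.111
R0 = Σ lx·mx = 5.4663 → 5.47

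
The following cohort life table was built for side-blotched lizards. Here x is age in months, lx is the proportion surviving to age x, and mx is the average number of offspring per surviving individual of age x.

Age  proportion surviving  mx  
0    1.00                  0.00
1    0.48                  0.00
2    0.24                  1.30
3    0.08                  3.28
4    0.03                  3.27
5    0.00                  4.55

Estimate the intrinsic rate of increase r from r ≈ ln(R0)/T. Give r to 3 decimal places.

-0.148

R0 = Σ lx·mx = 0 + 0 + 0.312 + 0.2624 + 0.0981 + 0 = 0.6725
Σ x·lx·mx = 1.8036; T = 1.8036/0.6725 = 2.68193…
r ≈ ln(R0)/T = ln(0.6725)/2.68193… = -0.14794… → -0.148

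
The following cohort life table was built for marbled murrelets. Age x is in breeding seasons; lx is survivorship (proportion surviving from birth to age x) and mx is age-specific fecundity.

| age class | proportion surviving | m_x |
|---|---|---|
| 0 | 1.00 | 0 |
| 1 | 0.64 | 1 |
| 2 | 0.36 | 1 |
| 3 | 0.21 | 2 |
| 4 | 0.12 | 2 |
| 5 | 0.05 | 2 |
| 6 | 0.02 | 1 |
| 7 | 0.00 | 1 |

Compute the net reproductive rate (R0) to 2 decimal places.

1.78

lx·mx by age: 0, 0.64, 0.36, 0.42, 0.24, 0.1, 0.02, 0
R0 = Σ lx·mx = 1.78 → 1.78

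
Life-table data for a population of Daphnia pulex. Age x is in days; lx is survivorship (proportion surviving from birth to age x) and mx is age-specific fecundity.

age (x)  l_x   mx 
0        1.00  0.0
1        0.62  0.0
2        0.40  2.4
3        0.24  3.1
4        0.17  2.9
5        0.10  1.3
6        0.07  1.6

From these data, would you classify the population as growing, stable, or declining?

R0 = Σ lx·mx = 0 + 0 + 0.96 + 0.744 + 0.493 + 0.13 + 0.112 = 2.439
R0 > 1, so the population is growing.

growing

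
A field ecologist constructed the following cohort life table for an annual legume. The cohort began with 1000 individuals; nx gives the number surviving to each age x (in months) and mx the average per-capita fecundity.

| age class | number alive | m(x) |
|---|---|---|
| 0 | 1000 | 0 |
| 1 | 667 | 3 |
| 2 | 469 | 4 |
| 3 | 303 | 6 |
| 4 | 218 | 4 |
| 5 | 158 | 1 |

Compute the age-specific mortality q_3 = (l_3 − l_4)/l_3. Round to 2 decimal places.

lx = nx/n0 = nx/1000: 1, 0.667, 0.469, 0.303, 0.218, 0.158
q_3 = (l_3 − l_4) / l_3 = (0.303 − 0.218) / 0.303
     = 0.085 / 0.303 = 0.280528… → 0.28

0.28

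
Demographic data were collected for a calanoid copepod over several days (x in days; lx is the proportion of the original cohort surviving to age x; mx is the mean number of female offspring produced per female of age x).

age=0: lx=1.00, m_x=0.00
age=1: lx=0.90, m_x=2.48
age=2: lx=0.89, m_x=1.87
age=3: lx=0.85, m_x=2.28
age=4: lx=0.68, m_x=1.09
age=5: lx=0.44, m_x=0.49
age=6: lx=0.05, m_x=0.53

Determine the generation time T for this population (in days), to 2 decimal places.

lx·mx: 0, 2.232, 1.6643, 1.938, 0.7412, 0.2156, 0.0265 → R0 = 6.8176
x·lx·mx: 0, 2.232, 3.3286, 5.814, 2.9648, 1.078, 0.159 → Σ = 15.5764
T = 15.5764 / 6.8176 = 2.284734… → 2.28

2.28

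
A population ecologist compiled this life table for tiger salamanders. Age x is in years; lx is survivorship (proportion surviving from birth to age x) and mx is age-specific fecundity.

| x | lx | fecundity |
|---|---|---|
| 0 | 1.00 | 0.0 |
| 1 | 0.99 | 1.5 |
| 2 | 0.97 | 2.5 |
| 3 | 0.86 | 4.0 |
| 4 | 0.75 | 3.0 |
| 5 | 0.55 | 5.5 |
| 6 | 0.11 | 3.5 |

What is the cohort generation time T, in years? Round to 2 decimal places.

3.31

lx·mx: 0, 1.485, 2.425, 3.44, 2.25, 3.025, 0.385 → R0 = 13.01
x·lx·mx: 0, 1.485, 4.85, 10.32, 9, 15.125, 2.31 → Σ = 43.09
T = 43.09 / 13.01 = 3.312068… → 3.31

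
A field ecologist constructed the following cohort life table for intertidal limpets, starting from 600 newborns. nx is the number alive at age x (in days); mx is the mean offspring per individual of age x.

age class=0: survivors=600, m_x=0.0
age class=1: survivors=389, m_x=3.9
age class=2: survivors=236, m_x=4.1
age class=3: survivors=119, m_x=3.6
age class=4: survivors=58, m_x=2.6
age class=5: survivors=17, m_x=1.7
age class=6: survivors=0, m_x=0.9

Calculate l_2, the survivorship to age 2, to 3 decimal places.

0.393

l_2 = n_2/n_0 = 236/600 = 0.393333… → 0.393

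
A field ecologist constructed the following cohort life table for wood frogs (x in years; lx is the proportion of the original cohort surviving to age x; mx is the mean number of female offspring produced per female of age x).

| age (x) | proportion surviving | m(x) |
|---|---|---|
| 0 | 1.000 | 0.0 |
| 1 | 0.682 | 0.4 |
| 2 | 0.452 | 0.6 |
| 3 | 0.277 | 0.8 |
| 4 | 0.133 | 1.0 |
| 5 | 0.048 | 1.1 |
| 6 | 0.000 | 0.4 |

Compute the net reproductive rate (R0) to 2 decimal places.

lx·mx by age: 0, 0.2728, 0.2712, 0.2216, 0.133, 0.0528, 0
R0 = Σ lx·mx = 0.9514 → 0.95

0.95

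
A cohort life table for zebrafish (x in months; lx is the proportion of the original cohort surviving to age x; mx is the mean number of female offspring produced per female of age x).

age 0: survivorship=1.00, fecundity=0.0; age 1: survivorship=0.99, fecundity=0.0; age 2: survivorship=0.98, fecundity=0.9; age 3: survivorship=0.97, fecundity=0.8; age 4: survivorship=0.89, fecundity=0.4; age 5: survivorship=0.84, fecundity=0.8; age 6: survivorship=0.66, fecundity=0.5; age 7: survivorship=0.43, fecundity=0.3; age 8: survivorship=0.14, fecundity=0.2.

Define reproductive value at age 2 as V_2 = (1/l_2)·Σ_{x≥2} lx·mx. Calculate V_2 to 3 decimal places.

lx·mx for x ≥ 2: 0.882, 0.776, 0.356, 0.672, 0.33, 0.129, 0.028 → sum = 3.173
V_2 = 3.173 / l_2 = 3.173 / 0.98 = 3.237755… → 3.238

3.238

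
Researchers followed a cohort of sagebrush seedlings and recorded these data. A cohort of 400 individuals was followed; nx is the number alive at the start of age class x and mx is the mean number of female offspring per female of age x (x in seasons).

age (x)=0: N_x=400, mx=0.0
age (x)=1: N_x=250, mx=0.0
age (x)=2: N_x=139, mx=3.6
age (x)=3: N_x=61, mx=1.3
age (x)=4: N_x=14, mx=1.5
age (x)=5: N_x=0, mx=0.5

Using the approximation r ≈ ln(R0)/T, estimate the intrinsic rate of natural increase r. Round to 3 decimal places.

lx = nx/n0 = nx/400: 1, 0.625, 0.3475, 0.1525, 0.035, 0
R0 = Σ lx·mx = 0 + 0 + 1.251 + 0.19825 + 0.0525 + 0 = 1.50175
Σ x·lx·mx = 3.30675; T = 3.30675/1.50175 = 2.20193…
r ≈ ln(R0)/T = ln(1.50175)/2.20193… = 0.18467… → 0.185

0.185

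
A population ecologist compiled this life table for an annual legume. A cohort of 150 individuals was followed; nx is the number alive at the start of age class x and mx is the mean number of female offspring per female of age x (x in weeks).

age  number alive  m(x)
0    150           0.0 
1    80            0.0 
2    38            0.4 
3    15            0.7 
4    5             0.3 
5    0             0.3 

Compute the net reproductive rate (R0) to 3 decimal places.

0.181

lx = nx/n0 = nx/150: 1, 0.53333…, 0.25333…, 0.1, 0.03333…, 0
lx·mx by age: 0, 0, 0.101333…, 0.07, 0.01…, 0
R0 = Σ lx·mx = 0.181333… → 0.181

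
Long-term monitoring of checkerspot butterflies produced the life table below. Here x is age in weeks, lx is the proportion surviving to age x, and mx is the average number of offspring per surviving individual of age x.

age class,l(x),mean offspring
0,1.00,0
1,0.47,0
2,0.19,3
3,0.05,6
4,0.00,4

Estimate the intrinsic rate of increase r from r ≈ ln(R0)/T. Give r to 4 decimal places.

R0 = Σ lx·mx = 0 + 0 + 0.57 + 0.3 + 0 = 0.87
Σ x·lx·mx = 2.04; T = 2.04/0.87 = 2.34483…
r ≈ ln(R0)/T = ln(0.87)/2.34483… = -0.059391… → -0.0594

-0.0594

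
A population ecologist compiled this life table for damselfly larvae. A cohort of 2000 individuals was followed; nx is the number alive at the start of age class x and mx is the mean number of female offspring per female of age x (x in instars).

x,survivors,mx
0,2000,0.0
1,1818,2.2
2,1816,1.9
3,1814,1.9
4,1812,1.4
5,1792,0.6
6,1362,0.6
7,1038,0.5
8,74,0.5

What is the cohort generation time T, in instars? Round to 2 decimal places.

lx = nx/n0 = nx/2000: 1, 0.909, 0.908, 0.907, 0.906, 0.896, 0.681, 0.519, 0.037
lx·mx: 0, 1.9998, 1.7252, 1.7233, 1.2684, 0.5376, 0.4086, 0.2595, 0.0185 → R0 = 7.9409
x·lx·mx: 0, 1.9998, 3.4504, 5.1699, 5.0736, 2.688, 2.4516, 1.8165, 0.148 → Σ = 22.7978
T = 22.7978 / 7.9409 = 2.870934… → 2.87

2.87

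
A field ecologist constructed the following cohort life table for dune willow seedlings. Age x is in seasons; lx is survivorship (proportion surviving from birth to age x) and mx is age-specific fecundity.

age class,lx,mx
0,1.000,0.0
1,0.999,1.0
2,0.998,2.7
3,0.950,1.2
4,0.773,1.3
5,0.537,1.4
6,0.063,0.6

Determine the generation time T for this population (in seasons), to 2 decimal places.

2.69

lx·mx: 0, 0.999, 2.6946, 1.14, 1.0049, 0.7518, 0.0378 → R0 = 6.6281
x·lx·mx: 0, 0.999, 5.3892, 3.42, 4.0196, 3.759, 0.2268 → Σ = 17.8136
T = 17.8136 / 6.6281 = 2.687588… → 2.69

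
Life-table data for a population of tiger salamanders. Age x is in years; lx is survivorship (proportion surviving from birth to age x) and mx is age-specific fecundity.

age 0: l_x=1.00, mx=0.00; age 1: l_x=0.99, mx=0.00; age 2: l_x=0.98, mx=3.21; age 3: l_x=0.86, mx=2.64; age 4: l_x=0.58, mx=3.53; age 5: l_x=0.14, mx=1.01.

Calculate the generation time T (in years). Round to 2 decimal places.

2.89

lx·mx: 0, 0, 3.1458, 2.2704, 2.0474, 0.1414 → R0 = 7.605
x·lx·mx: 0, 0, 6.2916, 6.8112, 8.1896, 0.707 → Σ = 21.9994
T = 21.9994 / 7.605 = 2.892755… → 2.89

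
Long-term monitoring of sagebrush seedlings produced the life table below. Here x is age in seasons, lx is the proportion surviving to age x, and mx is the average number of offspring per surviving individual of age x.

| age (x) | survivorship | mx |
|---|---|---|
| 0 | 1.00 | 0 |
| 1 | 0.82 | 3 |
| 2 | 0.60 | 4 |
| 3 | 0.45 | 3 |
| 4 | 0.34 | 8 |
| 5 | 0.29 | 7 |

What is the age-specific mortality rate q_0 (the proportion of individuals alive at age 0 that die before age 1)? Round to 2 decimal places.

0.18

q_0 = (l_0 − l_1) / l_0 = (1 − 0.82) / 1
     = 0.18 / 1 = 0.18 → 0.18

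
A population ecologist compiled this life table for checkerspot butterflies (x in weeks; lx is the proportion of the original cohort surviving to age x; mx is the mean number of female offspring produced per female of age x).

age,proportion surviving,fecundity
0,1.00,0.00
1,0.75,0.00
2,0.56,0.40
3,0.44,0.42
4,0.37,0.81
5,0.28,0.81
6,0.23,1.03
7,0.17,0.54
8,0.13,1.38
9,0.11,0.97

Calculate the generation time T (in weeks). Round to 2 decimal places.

5.03

lx·mx: 0, 0, 0.224, 0.1848, 0.2997, 0.2268, 0.2369, 0.0918, 0.1794, 0.1067 → R0 = 1.5501
x·lx·mx: 0, 0, 0.448, 0.5544, 1.1988, 1.134, 1.4214, 0.6426, 1.4352, 0.9603 → Σ = 7.7947
T = 7.7947 / 1.5501 = 5.028514… → 5.03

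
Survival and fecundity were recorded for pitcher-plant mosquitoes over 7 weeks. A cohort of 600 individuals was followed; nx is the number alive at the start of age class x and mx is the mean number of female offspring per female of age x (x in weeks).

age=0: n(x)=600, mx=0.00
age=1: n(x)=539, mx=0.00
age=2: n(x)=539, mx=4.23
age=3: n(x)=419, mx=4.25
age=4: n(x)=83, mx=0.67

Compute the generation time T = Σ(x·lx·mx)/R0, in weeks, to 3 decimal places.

lx = nx/n0 = nx/600: 1, 0.89833…, 0.89833…, 0.69833…, 0.13833…
lx·mx: 0, 0, 3.79995…, 2.967917…, 0.092683… → R0 = 6.86055…
x·lx·mx: 0, 0, 7.5999…, 8.90375…, 0.370733… → Σ = 16.874383…
T = 16.874383… / 6.86055… = 2.459625… → 2.460

2.460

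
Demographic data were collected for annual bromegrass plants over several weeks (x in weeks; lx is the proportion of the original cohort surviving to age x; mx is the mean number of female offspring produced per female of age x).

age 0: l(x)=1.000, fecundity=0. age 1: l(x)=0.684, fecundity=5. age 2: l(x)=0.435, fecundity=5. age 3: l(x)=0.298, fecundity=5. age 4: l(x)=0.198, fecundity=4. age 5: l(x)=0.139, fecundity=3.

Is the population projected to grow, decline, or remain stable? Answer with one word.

growing

R0 = Σ lx·mx = 0 + 3.42 + 2.175 + 1.49 + 0.792 + 0.417 = 8.294
R0 > 1, so the population is growing.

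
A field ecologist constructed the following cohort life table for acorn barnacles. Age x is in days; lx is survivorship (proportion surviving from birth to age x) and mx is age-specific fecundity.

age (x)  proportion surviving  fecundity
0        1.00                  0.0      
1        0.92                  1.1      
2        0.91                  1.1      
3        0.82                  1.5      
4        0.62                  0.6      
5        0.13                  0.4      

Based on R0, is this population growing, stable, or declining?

R0 = Σ lx·mx = 0 + 1.012 + 1.001 + 1.23 + 0.372 + 0.052 = 3.667
R0 > 1, so the population is growing.

growing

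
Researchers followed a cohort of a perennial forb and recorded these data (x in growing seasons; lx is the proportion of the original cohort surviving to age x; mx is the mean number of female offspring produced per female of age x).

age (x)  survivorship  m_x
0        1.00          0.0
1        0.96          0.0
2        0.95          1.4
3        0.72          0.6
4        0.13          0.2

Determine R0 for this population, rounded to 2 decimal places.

1.79

lx·mx by age: 0, 0, 1.33, 0.432, 0.026
R0 = Σ lx·mx = 1.788 → 1.79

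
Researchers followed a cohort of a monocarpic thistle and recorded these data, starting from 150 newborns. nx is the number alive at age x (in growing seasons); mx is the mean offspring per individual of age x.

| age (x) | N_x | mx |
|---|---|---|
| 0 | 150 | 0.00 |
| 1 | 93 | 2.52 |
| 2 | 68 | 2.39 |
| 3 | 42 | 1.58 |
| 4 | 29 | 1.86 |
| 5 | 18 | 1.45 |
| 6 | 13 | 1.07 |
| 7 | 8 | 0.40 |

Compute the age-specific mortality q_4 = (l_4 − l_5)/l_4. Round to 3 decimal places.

lx = nx/n0 = nx/150: 1, 0.62, 0.45333…, 0.28, 0.19333…, 0.12, 0.08667…, 0.05333…
q_4 = (l_4 − l_5) / l_4 = (0.193333… − 0.12) / 0.193333…
     = 0.073333… / 0.193333… = 0.37931… → 0.379

0.379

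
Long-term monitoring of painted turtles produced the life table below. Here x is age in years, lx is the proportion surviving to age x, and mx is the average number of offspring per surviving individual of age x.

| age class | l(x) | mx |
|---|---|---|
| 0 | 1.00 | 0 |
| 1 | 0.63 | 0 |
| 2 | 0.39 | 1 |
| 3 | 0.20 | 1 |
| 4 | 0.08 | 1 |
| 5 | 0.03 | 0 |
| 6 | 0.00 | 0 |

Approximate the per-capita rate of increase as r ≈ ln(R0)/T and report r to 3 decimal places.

R0 = Σ lx·mx = 0 + 0 + 0.39 + 0.2 + 0.08 + 0 + 0 = 0.67
Σ x·lx·mx = 1.7; T = 1.7/0.67 = 2.53731…
r ≈ ln(R0)/T = ln(0.67)/2.53731… = -0.15784… → -0.158

-0.158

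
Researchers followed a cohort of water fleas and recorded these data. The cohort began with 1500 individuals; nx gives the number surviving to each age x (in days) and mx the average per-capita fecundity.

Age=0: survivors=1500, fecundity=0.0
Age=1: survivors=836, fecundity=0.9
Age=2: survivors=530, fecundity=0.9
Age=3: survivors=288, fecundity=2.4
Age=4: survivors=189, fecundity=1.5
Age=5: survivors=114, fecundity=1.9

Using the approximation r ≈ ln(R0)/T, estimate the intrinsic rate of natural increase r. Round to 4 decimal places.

0.1932

lx = nx/n0 = nx/1500: 1, 0.55733…, 0.35333…, 0.192, 0.126, 0.076
R0 = Σ lx·mx = 0 + 0.5016… + 0.318… + 0.4608 + 0.189 + 0.1444 = 1.6138…
Σ x·lx·mx = 3.998…; T = 3.998…/1.6138… = 2.47738…
r ≈ ln(R0)/T = ln(1.6138…)/2.47738… = 0.193184… → 0.1932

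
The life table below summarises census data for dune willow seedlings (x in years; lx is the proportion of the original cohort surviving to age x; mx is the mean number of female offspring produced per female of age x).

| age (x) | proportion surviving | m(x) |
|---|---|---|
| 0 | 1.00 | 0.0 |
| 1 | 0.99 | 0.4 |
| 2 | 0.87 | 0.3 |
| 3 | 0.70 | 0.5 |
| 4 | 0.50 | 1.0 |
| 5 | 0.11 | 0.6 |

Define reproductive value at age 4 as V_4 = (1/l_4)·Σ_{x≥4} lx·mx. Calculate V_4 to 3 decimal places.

1.132

lx·mx for x ≥ 4: 0.5, 0.066 → sum = 0.566
V_4 = 0.566 / l_4 = 0.566 / 0.5 = 1.132 → 1.132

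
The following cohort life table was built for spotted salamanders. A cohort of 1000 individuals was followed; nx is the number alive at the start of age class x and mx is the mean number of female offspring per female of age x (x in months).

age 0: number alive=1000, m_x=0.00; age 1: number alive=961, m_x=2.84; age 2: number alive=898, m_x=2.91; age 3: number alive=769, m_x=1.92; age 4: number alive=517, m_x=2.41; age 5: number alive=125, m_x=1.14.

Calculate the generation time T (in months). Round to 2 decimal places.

2.20

lx = nx/n0 = nx/1000: 1, 0.961, 0.898, 0.769, 0.517, 0.125
lx·mx: 0, 2.72924, 2.61318, 1.47648, 1.24597, 0.1425 → R0 = 8.20737
x·lx·mx: 0, 2.72924, 5.22636, 4.42944, 4.98388, 0.7125 → Σ = 18.08142
T = 18.08142 / 8.20737 = 2.203071… → 2.20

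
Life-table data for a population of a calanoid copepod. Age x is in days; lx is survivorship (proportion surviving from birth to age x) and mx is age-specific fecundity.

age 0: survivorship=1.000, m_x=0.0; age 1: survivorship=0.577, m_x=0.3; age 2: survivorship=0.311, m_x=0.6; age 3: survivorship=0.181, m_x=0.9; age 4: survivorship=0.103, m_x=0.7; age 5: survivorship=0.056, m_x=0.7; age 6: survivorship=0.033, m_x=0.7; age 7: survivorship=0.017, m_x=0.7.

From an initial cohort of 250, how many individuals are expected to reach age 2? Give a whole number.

78

Expected survivors = N0 · l_2 = 250 × 0.311 = 77.75 → 78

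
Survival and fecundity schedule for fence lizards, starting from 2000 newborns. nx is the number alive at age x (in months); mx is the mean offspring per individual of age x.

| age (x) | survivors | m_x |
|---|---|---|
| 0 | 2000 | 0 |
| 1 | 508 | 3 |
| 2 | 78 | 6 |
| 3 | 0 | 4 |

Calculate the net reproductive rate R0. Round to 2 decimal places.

1.00

lx = nx/n0 = nx/2000: 1, 0.254, 0.039, 0
lx·mx by age: 0, 0.762, 0.234, 0
R0 = Σ lx·mx = 0.996 → 1.00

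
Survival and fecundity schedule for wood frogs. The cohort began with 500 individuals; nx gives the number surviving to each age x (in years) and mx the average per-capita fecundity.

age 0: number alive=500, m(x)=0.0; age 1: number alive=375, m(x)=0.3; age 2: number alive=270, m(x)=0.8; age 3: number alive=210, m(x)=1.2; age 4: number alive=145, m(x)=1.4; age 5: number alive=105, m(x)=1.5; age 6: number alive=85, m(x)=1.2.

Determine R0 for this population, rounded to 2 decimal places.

lx = nx/n0 = nx/500: 1, 0.75, 0.54, 0.42, 0.29, 0.21, 0.17
lx·mx by age: 0, 0.225, 0.432, 0.504, 0.406, 0.315, 0.204
R0 = Σ lx·mx = 2.086 → 2.09

2.09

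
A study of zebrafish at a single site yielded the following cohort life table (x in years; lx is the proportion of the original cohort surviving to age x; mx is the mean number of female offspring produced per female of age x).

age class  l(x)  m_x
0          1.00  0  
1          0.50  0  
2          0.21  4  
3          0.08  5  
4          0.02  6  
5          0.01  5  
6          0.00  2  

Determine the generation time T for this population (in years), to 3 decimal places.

lx·mx: 0, 0, 0.84, 0.4, 0.12, 0.05, 0 → R0 = 1.41
x·lx·mx: 0, 0, 1.68, 1.2, 0.48, 0.25, 0 → Σ = 3.61
T = 3.61 / 1.41 = 2.560284… → 2.560

2.560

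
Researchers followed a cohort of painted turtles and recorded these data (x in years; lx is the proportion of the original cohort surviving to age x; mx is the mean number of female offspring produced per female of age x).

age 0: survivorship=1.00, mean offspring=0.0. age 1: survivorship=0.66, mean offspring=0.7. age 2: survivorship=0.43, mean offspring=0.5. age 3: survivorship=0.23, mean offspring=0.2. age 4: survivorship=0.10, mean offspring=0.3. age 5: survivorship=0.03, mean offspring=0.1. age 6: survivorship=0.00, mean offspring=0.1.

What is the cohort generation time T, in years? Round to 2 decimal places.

1.54

lx·mx: 0, 0.462, 0.215, 0.046, 0.03, 0.003, 0 → R0 = 0.756
x·lx·mx: 0, 0.462, 0.43, 0.138, 0.12, 0.015, 0 → Σ = 1.165
T = 1.165 / 0.756 = 1.541005… → 1.54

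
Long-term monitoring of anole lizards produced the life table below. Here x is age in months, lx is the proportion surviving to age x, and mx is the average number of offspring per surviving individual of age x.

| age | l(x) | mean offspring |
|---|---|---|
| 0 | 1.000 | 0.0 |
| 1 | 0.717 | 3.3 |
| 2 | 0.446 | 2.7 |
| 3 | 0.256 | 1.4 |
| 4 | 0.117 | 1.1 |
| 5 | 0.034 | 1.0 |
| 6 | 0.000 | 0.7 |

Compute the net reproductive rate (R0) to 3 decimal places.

lx·mx by age: 0, 2.3661, 1.2042, 0.3584, 0.1287, 0.034, 0
R0 = Σ lx·mx = 4.0914 → 4.091

4.091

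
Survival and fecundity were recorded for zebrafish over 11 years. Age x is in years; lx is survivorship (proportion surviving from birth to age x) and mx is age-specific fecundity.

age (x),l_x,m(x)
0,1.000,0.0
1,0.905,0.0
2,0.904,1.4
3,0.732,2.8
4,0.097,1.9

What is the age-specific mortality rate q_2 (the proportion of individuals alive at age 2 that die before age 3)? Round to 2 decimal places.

q_2 = (l_2 − l_3) / l_2 = (0.904 − 0.732) / 0.904
     = 0.172 / 0.904 = 0.190265… → 0.19

0.19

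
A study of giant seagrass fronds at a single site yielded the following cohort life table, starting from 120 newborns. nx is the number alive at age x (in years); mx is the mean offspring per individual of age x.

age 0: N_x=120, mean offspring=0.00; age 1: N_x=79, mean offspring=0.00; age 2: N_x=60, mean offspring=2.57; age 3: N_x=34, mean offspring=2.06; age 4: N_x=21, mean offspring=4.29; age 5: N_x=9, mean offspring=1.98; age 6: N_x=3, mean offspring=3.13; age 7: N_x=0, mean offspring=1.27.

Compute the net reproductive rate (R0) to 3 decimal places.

2.846

lx = nx/n0 = nx/120: 1, 0.65833…, 0.5, 0.28333…, 0.175, 0.075, 0.025, 0
lx·mx by age: 0, 0, 1.285, 0.583667…, 0.75075, 0.1485, 0.07825, 0
R0 = Σ lx·mx = 2.846167… → 2.846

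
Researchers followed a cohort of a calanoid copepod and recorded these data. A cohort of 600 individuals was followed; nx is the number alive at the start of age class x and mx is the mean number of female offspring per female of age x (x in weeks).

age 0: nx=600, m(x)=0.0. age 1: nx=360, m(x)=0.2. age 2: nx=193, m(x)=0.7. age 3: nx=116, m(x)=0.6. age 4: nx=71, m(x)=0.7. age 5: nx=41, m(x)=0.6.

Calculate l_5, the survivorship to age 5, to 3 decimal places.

l_5 = n_5/n_0 = 41/600 = 0.068333… → 0.068

0.068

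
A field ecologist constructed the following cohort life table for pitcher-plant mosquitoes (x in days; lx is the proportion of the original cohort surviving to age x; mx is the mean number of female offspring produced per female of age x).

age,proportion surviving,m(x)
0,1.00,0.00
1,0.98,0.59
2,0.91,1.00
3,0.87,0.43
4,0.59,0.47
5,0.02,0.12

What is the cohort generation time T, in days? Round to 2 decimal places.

2.17

lx·mx: 0, 0.5782, 0.91, 0.3741, 0.2773, 0.0024 → R0 = 2.142
x·lx·mx: 0, 0.5782, 1.82, 1.1223, 1.1092, 0.012 → Σ = 4.6417
T = 4.6417 / 2.142 = 2.166993… → 2.17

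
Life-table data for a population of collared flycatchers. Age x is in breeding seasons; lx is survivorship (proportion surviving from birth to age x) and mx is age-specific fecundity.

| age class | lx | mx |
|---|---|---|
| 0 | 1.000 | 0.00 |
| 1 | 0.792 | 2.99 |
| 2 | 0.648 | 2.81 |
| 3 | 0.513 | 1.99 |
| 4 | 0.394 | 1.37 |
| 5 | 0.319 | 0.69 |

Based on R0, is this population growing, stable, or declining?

growing

R0 = Σ lx·mx = 0 + 2.36808 + 1.82088 + 1.02087 + 0.53978 + 0.22011 = 5.96972
R0 > 1, so the population is growing.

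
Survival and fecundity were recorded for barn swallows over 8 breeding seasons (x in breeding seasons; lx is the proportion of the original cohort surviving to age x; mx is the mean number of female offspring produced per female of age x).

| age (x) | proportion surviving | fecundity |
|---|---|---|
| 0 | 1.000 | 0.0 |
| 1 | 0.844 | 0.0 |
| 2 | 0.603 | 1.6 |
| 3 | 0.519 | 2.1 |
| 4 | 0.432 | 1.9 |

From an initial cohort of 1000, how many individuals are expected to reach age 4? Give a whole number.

Expected survivors = N0 · l_4 = 1000 × 0.432 = 432 → 432

432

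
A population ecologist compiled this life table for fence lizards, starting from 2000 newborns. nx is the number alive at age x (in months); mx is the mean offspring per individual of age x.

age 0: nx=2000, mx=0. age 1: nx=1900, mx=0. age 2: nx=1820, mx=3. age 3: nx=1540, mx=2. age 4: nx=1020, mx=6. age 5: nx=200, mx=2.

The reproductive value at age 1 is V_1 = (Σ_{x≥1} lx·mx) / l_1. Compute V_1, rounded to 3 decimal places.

7.926

lx = nx/n0 = nx/2000: 1, 0.95, 0.91, 0.77, 0.51, 0.1
lx·mx for x ≥ 1: 0, 2.73, 1.54, 3.06, 0.2 → sum = 7.53
V_1 = 7.53 / l_1 = 7.53 / 0.95 = 7.926316… → 7.926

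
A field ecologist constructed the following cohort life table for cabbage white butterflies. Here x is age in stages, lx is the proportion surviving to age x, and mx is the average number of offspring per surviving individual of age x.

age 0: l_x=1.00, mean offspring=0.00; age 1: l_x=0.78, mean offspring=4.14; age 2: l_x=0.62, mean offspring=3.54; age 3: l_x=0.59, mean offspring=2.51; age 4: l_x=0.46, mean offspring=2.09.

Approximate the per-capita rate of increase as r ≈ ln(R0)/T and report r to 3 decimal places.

1.020

R0 = Σ lx·mx = 0 + 3.2292 + 2.1948 + 1.4809 + 0.9614 = 7.8663
Σ x·lx·mx = 15.9071; T = 15.9071/7.8663 = 2.02218…
r ≈ ln(R0)/T = ln(7.8663)/2.02218… = 1.01998… → 1.020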